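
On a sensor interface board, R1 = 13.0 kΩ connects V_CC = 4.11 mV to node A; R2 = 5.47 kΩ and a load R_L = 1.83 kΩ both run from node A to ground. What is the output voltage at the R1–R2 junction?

V_out ≈ 0.392 mV

First combine the lower leg with the load: R2 ‖ R_L = 1.371 kΩ.
Now apply the divider: V_out = 4.11 × 0.09542 = 0.3922 mV.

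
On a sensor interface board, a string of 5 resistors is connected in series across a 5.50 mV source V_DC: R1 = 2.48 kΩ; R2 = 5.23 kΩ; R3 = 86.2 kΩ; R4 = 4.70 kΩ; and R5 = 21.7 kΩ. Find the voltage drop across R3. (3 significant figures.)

ΣR = 2.48 + 5.23 + 86.2 + 4.70 + 21.7 = 120.3 kΩ.
By the voltage-divider rule, V = 5.50 × 86.20/120.3 = 3.941 mV.

V ≈ 3.94 mV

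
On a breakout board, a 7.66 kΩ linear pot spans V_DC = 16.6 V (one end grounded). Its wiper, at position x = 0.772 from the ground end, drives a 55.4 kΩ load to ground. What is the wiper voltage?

V_out ≈ 12.5 V

The pot divides into 1.746 kΩ above the wiper and 5.914 kΩ below.
(x·R_p) ‖ R_L = 5.343 kΩ.
V_out = 16.6 × 5.343/(1.746 + 5.343) = 12.51 V.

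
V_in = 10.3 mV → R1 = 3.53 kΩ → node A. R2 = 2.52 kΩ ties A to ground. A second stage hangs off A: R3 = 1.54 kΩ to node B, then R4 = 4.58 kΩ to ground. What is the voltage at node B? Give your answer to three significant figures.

V_B ≈ 2.59 mV

The second stage (R3 + R4 = 6.120 kΩ) loads node A in parallel with R2.
Effective lower resistance at A: R2 ‖ 6.120 = 1.785 kΩ.
First divider: V_A = V_in · 1.785/(3.53 + 1.785) = 3.459 mV.
Stage 2 is unloaded, so V_B = V_A · R4/(R3+R4) = 3.459 × 4.58/6.120 = 2.589 mV.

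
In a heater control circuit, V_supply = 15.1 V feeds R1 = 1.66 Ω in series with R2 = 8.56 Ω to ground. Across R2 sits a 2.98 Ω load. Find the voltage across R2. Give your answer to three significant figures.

V_out ≈ 8.62 V

The load sits in parallel with R2, giving an effective lower resistance R2' = R2·R_L/(R2+R_L) = 2.210 Ω.
Now apply the divider: V_out = 15.1 × 0.5711 = 8.624 V.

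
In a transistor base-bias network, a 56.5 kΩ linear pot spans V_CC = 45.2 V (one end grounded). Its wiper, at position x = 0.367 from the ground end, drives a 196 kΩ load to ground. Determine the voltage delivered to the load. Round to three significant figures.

Split the track: R_lower = x·R_p = 20.74 kΩ, R_upper = (1−x)·R_p = 35.76 kΩ.
Lower segment in parallel with the load: 20.74 ‖ 196 = 18.75 kΩ.
Loaded-divider output: V_out = 45.2 × 0.3440 = 15.55 V.
(Unloaded: V_out = x·V_CC = 16.6 V.)

V_out ≈ 15.5 V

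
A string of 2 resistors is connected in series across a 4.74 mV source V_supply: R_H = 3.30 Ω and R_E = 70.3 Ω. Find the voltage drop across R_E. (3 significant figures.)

V ≈ 4.53 mV

ΣR = 3.30 + 70.3 = 73.60 Ω.
V = V_supply · R/ΣR = 4.74 × 0.9552 = 4.527 mV.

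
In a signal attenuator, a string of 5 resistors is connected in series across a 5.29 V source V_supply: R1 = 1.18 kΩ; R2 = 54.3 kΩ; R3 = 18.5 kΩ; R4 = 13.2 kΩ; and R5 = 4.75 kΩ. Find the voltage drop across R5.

Total series resistance ΣR = 1.18 + 54.3 + 18.5 + 13.2 + 4.75 = 91.93 kΩ.
By the voltage-divider rule, V = 5.29 × 4.750/91.93 = 0.2733 V.

V ≈ 0.273 V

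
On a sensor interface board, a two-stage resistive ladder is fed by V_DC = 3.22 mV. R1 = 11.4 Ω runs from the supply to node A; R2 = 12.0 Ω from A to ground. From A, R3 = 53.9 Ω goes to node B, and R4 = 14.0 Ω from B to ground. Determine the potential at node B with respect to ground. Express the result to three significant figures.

V_B ≈ 0.313 mV

The second stage (R3 + R4 = 67.90 Ω) loads node A in parallel with R2.
R2 ‖ (R3+R4) = 10.20 Ω.
First divider: V_A = V_DC · 10.20/(11.4 + 10.20) = 1.520 mV.
Stage 2 is unloaded, so V_B = V_A · R4/(R3+R4) = 1.520 × 14.0/67.90 = 0.3135 mV.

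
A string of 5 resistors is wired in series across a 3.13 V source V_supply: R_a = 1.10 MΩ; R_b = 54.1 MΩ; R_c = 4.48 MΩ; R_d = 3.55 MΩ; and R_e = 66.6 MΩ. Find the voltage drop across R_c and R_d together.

V ≈ 0.194 V

Total series resistance ΣR = 1.10 + 54.1 + 4.48 + 3.55 + 66.6 = 129.8 MΩ.
R_{R_c..R_d} = 4.48 + 3.55 = 8.030 MΩ.
Voltage divider: V = V_supply · (8.030 / 129.8) = 3.13 × 0.06185 = 0.1936 V.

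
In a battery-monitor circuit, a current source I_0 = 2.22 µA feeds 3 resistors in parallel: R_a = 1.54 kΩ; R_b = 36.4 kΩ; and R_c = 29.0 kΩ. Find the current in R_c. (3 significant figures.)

I ≈ 0.108 µA

ΣG = 1/1.54 + 1/36.4 + 1/29.0 = 0.7113.
By the current-divider rule, I = I_0 · G_k/ΣG = 2.22 × 0.04848 = 0.1076 µA.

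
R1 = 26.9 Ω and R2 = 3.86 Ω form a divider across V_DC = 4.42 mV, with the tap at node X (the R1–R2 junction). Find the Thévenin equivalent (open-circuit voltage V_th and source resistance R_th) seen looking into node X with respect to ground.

V_th ≈ 0.555 mV, R_th ≈ 3.38 Ω

V_th is the unloaded tap voltage: V_DC · R2/(R1+R2) = 4.42 × 0.1255 = 0.5547 mV.
Zeroing V_DC shorts the top of R1 to ground, so R_th = R1 ‖ R2 = 3.376 Ω.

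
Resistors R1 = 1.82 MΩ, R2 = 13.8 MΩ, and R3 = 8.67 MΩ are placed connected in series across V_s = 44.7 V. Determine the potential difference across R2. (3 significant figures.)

ΣR = 1.82 + 13.8 + 8.67 = 24.29 MΩ.
Voltage divider: V = V_s · (13.80 / 24.29) = 44.7 × 0.5681 = 25.40 V.

V ≈ 25.4 V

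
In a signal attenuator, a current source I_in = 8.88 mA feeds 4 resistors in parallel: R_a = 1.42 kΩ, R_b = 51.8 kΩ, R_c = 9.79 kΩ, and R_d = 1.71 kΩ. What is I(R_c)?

Conductances: ΣG = 1/1.42 + 1/51.8 + 1/9.79 + 1/1.71 = 1.410 (1/kΩ).
R_c takes the fraction G_k/ΣG = 0.1021/1.410 = 0.07242, so I = 8.88 × 0.07242 = 0.6431 mA.

I ≈ 0.643 mA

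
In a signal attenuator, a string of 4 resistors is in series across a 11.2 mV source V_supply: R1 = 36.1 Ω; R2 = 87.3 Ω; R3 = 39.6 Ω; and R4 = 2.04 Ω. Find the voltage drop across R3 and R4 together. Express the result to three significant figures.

Series total: ΣR = 36.1 + 87.3 + 39.6 + 2.04 = 165.0 Ω.
R_{R3..R4} = 39.6 + 2.04 = 41.64 Ω.
V = V_supply · R/ΣR = 11.2 × 0.2523 = 2.826 mV.

V ≈ 2.83 mV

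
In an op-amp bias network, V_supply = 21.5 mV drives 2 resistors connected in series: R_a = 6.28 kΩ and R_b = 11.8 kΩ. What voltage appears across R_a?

Total series resistance ΣR = 6.28 + 11.8 = 18.08 kΩ.
By the voltage-divider rule, V = 21.5 × 6.280/18.08 = 7.468 mV.

V ≈ 7.47 mV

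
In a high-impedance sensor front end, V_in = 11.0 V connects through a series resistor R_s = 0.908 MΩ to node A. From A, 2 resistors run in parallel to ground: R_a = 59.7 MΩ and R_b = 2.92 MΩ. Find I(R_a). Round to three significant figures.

Combine the parallel branches: R_p = (1/59.7 + 1/2.92)⁻¹ = 2.784 MΩ.
Node voltage V_A = V_in · R_p/(R_s + R_p) = 11.0 × 0.7541 = 8.295 V.
Branch current I = V_A/R_a = 8.295/59.7 = 0.1389 µA.

I ≈ 0.139 µA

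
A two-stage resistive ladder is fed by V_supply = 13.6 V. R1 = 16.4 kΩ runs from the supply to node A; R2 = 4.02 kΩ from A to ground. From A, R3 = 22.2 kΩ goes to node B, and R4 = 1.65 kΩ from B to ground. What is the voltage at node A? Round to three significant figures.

The second stage (R3 + R4 = 23.85 kΩ) loads node A in parallel with R2.
R2 ‖ (R3+R4) = 3.440 kΩ.
V_A = 13.6 × 3.440/(16.4 + 3.440) = 2.358 V.

V_A ≈ 2.36 V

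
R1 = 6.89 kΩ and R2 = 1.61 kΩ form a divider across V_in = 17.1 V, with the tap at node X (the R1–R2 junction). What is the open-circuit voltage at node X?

V_th is the unloaded tap voltage: V_in · R2/(R1+R2) = 17.1 × 0.1894 = 3.239 V.

V_th ≈ 3.24 V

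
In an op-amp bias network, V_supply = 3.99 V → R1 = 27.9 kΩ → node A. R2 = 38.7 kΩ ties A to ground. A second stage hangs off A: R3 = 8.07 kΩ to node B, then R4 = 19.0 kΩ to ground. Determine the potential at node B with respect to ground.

V_B ≈ 1.02 V

Looking into the second stage from A: R3 + R4 = 27.07 kΩ appears in parallel with R2.
Effective lower resistance at A: R2 ‖ 27.07 = 15.93 kΩ.
So V_A = 3.99 × 0.3634 = 1.450 V.
V_B = V_A × 0.7019 = 1.018 V.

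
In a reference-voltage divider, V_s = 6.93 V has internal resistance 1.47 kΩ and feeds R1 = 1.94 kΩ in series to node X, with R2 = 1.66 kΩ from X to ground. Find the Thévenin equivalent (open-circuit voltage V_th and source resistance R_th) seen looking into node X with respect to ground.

V_th ≈ 2.27 V, R_th ≈ 1.12 kΩ

R1' = 1.47 + 1.94 = 3.410 kΩ (source resistance + R1).
Open-circuit (no load on X): V_th = V_s · R2/(R1' + R2) = 6.93 × 1.66/(3.410 + 1.66) = 2.269 V.
Zeroing V_s shorts the top of R1' to ground, so R_th = R1' ‖ R2 = 1.116 kΩ.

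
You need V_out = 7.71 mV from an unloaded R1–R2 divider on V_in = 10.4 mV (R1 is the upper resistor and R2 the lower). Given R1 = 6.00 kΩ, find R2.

R2 ≈ 17.2 kΩ

Required fraction k = V_out/V_in = 0.7413.
Rearranging, R2 = R1·k/(1−k) = 6.00 × 2.866 = 17.20 kΩ.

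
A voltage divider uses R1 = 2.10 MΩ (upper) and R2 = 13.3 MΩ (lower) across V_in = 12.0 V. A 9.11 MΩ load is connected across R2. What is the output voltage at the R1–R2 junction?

The load sits in parallel with R2, giving an effective lower resistance R2' = R2·R_L/(R2+R_L) = 5.407 MΩ.
Then V_out = V_in · R2'/(R1 + R2') = 12.0 × 5.407/7.507 = 8.643 V.

V_out ≈ 8.64 V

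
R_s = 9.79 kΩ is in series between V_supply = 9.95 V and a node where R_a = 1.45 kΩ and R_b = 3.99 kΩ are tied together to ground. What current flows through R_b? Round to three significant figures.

I ≈ 0.244 mA

Equivalent of the parallel group: R_p = 1.064 kΩ.
Node voltage V_A = V_supply · R_p/(R_s + R_p) = 9.95 × 0.09799 = 0.9750 V.
Branch current I = V_A/R_b = 0.9750/3.99 = 0.2444 mA.
(Check via current divider: I_total = 0.9168 mA; share G_k/ΣG = 0.2665 → same result.)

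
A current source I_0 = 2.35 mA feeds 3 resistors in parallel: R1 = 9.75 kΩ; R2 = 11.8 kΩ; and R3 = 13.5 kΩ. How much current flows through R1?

I ≈ 0.922 mA

Total conductance ΣG = 1/9.75 + 1/11.8 + 1/13.5 = 0.2614 (units of 1/kΩ).
R1 takes the fraction G_k/ΣG = 0.1026/0.2614 = 0.3924, so I = 2.35 × 0.3924 = 0.9221 mA.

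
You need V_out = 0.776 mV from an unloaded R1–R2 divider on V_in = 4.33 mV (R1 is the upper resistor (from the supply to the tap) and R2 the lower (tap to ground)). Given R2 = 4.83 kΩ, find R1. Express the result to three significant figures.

R1 ≈ 22.1 kΩ

V_out/V_in = R2/(R1+R2) = 0.1792.
So R1 = R2 · (V_in/V_out − 1) = 4.83 × (4.33/0.776 − 1) = 4.83 × 4.580 = 22.12 kΩ.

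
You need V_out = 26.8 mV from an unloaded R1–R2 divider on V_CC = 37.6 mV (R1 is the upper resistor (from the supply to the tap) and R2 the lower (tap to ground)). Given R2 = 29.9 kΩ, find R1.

Required fraction k = V_out/V_CC = 0.7128.
R1 = R2·(1/k − 1) = 29.9 × 0.4030 = 12.05 kΩ.

R1 ≈ 12.0 kΩ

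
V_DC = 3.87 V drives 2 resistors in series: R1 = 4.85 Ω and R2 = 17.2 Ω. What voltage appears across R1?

Series total: ΣR = 4.85 + 17.2 = 22.05 Ω.
Voltage divider: V = V_DC · (4.850 / 22.05) = 3.87 × 0.2200 = 0.8512 V.

V ≈ 0.851 V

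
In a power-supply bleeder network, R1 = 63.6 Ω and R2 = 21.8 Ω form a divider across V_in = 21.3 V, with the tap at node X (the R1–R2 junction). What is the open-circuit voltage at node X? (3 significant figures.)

Open-circuit (no load on X): V_th = V_in · R2/(R1 + R2) = 21.3 × 21.8/(63.60 + 21.8) = 5.437 V.

V_th ≈ 5.44 V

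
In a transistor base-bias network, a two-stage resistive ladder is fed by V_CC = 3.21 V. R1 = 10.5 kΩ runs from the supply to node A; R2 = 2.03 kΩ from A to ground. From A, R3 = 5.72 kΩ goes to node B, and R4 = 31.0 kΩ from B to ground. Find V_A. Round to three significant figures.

The second stage (R3 + R4 = 36.72 kΩ) loads node A in parallel with R2.
R2 ‖ (R3+R4) = 1.924 kΩ.
V_A = 3.21 × 1.924/(10.5 + 1.924) = 0.4970 V.

V_A ≈ 0.497 V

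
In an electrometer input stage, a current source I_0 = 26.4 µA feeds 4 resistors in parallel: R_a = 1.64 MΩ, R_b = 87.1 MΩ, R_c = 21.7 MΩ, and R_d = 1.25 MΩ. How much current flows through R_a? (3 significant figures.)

Total conductance ΣG = 1/1.64 + 1/87.1 + 1/21.7 + 1/1.25 = 1.467 (units of 1/MΩ).
Current divider: I(R_a) = I_0 · G_k/ΣG = 26.4 × (0.6098/1.467) = 26.4 × 0.4156 = 10.97 µA.

I ≈ 11.0 µA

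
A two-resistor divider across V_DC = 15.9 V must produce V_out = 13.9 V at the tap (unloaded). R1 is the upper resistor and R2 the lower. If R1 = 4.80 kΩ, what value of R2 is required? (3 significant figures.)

The divider ratio is R2/(R1+R2) = 13.9/15.9 = 0.8742.
So R2 = R1 · V_out/(V_DC − V_out) = 4.80 × 13.9/(15.9 − 13.9) = 4.80 × 6.950 = 33.36 kΩ.

R2 ≈ 33.4 kΩ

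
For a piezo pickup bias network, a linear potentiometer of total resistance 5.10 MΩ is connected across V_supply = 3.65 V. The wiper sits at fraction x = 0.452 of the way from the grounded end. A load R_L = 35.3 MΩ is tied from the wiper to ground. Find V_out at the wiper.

Split the track: R_lower = x·R_p = 2.305 MΩ, R_upper = (1−x)·R_p = 2.795 MΩ.
Lower segment in parallel with the load: 2.305 ‖ 35.3 = 2.164 MΩ.
V_out = 3.65 × 2.164/(2.795 + 2.164) = 1.593 V.
(Unloaded: V_out = x·V_supply = 1.65 V.)

V_out ≈ 1.59 V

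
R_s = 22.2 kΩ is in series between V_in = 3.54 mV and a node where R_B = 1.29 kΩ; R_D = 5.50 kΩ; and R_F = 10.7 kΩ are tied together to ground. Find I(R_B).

Combine the parallel branches: R_p = (1/1.29 + 1/5.50 + 1/10.7)⁻¹ = 0.9520 kΩ.
Node voltage V_A = V_in · R_p/(R_s + R_p) = 3.54 × 0.04112 = 0.1456 mV.
Branch current I = V_A/R_B = 0.1456/1.29 = 0.1128 µA.

I ≈ 0.113 µA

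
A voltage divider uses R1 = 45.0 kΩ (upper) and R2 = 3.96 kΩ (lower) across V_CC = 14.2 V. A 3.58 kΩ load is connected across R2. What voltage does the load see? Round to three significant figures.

V_out ≈ 0.570 V

R2 ‖ R_L = (3.96 × 3.58)/(3.96 + 3.58) = 1.880 kΩ.
Now apply the divider: V_out = 14.2 × 0.04011 = 0.5695 V.
(Unloaded it would be 1.15 V; the load pulls it down.)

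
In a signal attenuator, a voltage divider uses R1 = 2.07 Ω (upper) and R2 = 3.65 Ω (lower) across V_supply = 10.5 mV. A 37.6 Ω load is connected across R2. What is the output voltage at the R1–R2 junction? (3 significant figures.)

First combine the lower leg with the load: R2 ‖ R_L = 3.327 Ω.
Then V_out = V_supply · R2'/(R1 + R2') = 10.5 × 3.327/5.397 = 6.473 mV.
(Unloaded it would be 6.70 mV; the load pulls it down.)

V_out ≈ 6.47 mV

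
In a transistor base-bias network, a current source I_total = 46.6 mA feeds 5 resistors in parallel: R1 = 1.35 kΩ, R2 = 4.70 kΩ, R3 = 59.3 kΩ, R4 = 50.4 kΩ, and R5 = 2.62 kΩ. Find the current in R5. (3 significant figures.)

I ≈ 13.0 mA

ΣG = 1/1.35 + 1/4.70 + 1/59.3 + 1/50.4 + 1/2.62 = 1.372.
Current divider: I(R5) = I_total · G_k/ΣG = 46.6 × (0.3817/1.372) = 46.6 × 0.2782 = 12.96 mA.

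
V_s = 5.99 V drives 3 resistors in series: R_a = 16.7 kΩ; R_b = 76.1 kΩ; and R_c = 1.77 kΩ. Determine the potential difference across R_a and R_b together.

V ≈ 5.88 V

Series total: ΣR = 16.7 + 76.1 + 1.77 = 94.57 kΩ.
R_{R_a..R_b} = 16.7 + 76.1 = 92.80 kΩ.
V = V_s · R/ΣR = 5.99 × 0.9813 = 5.878 V.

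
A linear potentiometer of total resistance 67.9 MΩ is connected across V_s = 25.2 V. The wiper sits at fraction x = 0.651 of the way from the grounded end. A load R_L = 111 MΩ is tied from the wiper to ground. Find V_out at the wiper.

V_out ≈ 14.4 V

Split the track: R_lower = x·R_p = 44.20 MΩ, R_upper = (1−x)·R_p = 23.70 MΩ.
(x·R_p) ‖ R_L = 31.61 MΩ.
V_out = 25.2 × 31.61/(23.70 + 31.61) = 14.40 V.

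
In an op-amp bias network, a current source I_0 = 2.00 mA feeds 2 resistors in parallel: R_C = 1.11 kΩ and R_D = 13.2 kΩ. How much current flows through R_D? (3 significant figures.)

With just two branches, the current splits inversely with resistance.
I(R_D) = 2.00 × 1.11/(1.11 + 13.2) = 2.00 × 0.07757 = 0.1551 mA.

I ≈ 0.155 mA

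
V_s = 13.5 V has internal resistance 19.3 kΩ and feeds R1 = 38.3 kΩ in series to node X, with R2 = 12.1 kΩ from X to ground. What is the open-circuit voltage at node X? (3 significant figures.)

R1' = 19.3 + 38.3 = 57.60 kΩ (source resistance + R1).
With X open, the divider is unloaded: V_th = 13.5 × 12.1/69.70 = 2.344 V.

V_th ≈ 2.34 V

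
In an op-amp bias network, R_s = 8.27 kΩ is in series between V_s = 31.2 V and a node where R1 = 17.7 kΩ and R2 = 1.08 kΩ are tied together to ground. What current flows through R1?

I ≈ 0.193 mA

Parallel bank: R_p = 1/(1/17.7 + 1/1.08) = 1.018 kΩ.
V_A = 31.2 × 1.018/9.288 = 3.419 V.
I(R1) = V_A / R1 = 3.419/17.7 = 0.1932 mA.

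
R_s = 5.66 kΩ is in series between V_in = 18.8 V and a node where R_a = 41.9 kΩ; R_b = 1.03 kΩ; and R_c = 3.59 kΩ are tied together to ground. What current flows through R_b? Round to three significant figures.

Equivalent of the parallel group: R_p = 0.7854 kΩ.
Node voltage V_A = V_in · R_p/(R_s + R_p) = 18.8 × 0.1218 = 2.291 V.
I(R_b) = V_A / R_b = 2.291/1.03 = 2.224 mA.

I ≈ 2.22 mA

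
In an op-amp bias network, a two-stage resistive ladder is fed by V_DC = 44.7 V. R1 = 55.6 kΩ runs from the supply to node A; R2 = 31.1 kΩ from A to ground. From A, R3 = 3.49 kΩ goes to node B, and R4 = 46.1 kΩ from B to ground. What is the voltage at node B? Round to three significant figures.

Node A sees R2 in parallel with the series input of stage 2, R3 + R4 = 49.59 kΩ.
R2 ‖ (R3+R4) = 19.11 kΩ.
First divider: V_A = V_DC · 19.11/(55.6 + 19.11) = 11.44 V.
Stage 2 is unloaded, so V_B = V_A · R4/(R3+R4) = 11.44 × 46.1/49.59 = 10.63 V.

V_B ≈ 10.6 V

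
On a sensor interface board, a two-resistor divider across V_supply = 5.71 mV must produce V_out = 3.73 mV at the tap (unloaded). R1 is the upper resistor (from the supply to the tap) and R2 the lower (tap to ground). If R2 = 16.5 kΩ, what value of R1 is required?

Required fraction k = V_out/V_supply = 0.6532.
Rearranging, R1 = R2·(1−k)/k = 16.5 × 0.5308 = 8.759 kΩ.

R1 ≈ 8.76 kΩ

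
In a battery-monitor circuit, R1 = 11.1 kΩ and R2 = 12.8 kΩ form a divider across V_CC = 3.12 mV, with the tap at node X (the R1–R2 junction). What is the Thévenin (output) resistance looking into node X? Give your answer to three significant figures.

R_th ≈ 5.94 kΩ

Looking into X with the source shorted: R_th = R1·R2/(R1+R2) = 11.10 × 12.8/23.90 = 5.945 kΩ.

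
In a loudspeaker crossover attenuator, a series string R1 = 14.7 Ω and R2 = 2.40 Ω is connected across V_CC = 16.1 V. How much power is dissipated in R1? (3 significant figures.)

Series current I = V_CC/ΣR = 16.1/17.10 = 0.9415 A.
V(R1) = I·R = 13.84 V; P = V·I = 13.84 × 0.9415 = 13.03 W.

P ≈ 13.0 W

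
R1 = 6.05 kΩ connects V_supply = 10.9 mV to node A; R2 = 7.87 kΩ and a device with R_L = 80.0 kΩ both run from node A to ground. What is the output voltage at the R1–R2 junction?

V_out ≈ 5.91 mV

R2 ‖ R_L = (7.87 × 80.0)/(7.87 + 80.0) = 7.165 kΩ.
Now apply the divider: V_out = 10.9 × 0.5422 = 5.910 mV.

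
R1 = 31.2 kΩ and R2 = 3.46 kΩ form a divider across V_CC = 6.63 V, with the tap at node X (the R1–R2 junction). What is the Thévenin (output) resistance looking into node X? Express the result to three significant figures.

R_th ≈ 3.11 kΩ

Looking into X with the source shorted: R_th = R1·R2/(R1+R2) = 31.20 × 3.46/34.66 = 3.115 kΩ.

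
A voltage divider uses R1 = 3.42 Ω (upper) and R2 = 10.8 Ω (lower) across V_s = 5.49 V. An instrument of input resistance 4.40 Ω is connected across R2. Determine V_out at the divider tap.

R2 ‖ R_L = (10.8 × 4.40)/(10.8 + 4.40) = 3.126 Ω.
Then V_out = V_s · R2'/(R1 + R2') = 5.49 × 3.126/6.546 = 2.622 V.
(Unloaded it would be 4.17 V; the load pulls it down.)

V_out ≈ 2.62 V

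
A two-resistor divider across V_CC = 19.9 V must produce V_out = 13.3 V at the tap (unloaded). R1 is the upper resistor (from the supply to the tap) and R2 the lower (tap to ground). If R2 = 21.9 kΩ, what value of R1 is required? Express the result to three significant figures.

R1 ≈ 10.9 kΩ

The divider ratio is R2/(R1+R2) = 13.3/19.9 = 0.6683.
Rearranging, R1 = R2·(1−k)/k = 21.9 × 0.4962 = 10.87 kΩ.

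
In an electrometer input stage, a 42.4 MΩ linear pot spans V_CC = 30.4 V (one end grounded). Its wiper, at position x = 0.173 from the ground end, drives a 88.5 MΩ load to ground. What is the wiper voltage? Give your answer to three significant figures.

Lower segment x·R_p = 7.335 MΩ; upper segment (1−x)·R_p = 35.06 MΩ.
(x·R_p) ‖ R_L = 6.774 MΩ.
Loaded-divider output: V_out = 30.4 × 0.1619 = 4.922 V.
(Unloaded: V_out = x·V_CC = 5.26 V.)

V_out ≈ 4.92 V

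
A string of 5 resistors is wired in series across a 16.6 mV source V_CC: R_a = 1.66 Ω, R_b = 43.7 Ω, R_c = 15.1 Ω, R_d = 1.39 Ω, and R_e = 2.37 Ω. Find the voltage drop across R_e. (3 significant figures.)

Total series resistance ΣR = 1.66 + 43.7 + 15.1 + 1.39 + 2.37 = 64.22 Ω.
By the voltage-divider rule, V = 16.6 × 2.370/64.22 = 0.6126 mV.

V ≈ 0.613 mV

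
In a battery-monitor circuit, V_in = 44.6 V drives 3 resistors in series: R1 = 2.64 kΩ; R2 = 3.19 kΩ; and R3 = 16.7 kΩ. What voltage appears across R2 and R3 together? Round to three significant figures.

ΣR = 2.64 + 3.19 + 16.7 = 22.53 kΩ.
R_{R2..R3} = 3.19 + 16.7 = 19.89 kΩ.
By the voltage-divider rule, V = 44.6 × 19.89/22.53 = 39.37 V.

V ≈ 39.4 V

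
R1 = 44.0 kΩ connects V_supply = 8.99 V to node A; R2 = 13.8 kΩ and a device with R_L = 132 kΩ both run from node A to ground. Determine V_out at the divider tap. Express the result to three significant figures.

V_out ≈ 1.99 V

R2 ‖ R_L = (13.8 × 132)/(13.8 + 132) = 12.49 kΩ.
Voltage divider with the loaded lower leg: V_out = 8.99 × 12.49/(44.0 + 12.49) = 8.99 × 0.2212 = 1.988 V.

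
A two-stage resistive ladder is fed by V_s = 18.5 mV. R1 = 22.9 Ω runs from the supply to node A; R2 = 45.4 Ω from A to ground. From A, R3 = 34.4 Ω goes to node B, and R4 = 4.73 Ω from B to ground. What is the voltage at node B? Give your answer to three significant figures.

V_B ≈ 1.07 mV

The second stage (R3 + R4 = 39.13 Ω) loads node A in parallel with R2.
Effective lower resistance at A: R2 ‖ 39.13 = 21.02 Ω.
V_A = 18.5 × 21.02/(22.9 + 21.02) = 8.853 mV.
V_B = V_A × 0.1209 = 1.070 mV.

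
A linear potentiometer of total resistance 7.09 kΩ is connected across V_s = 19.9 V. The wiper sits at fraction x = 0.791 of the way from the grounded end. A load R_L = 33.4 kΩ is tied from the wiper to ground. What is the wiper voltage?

V_out ≈ 15.2 V

The pot divides into 1.482 kΩ above the wiper and 5.608 kΩ below.
(x·R_p) ‖ R_L = 4.802 kΩ.
V_out = 19.9 × 4.802/(1.482 + 4.802) = 15.21 V.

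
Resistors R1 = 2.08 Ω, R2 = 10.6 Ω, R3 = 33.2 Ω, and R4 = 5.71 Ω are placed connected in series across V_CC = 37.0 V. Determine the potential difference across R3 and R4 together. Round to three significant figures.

V ≈ 27.9 V

Series total: ΣR = 2.08 + 10.6 + 33.2 + 5.71 = 51.59 Ω.
R_{R3..R4} = 33.2 + 5.71 = 38.91 Ω.
By the voltage-divider rule, V = 37.0 × 38.91/51.59 = 27.91 V.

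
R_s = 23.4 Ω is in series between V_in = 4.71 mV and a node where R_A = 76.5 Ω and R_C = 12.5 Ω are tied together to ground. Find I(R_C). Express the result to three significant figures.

Parallel bank: R_p = 1/(1/76.5 + 1/12.5) = 10.74 Ω.
V_A by voltage divider: V_A = 4.71 × 10.74/(23.4 + 10.74) = 1.482 mV.
Branch current I = V_A/R_C = 1.482/12.5 = 0.1186 mA.
(Equivalently: I_total = 0.1379 mA, then current-divider fraction G_k/ΣG = 0.8596.)

I ≈ 0.119 mA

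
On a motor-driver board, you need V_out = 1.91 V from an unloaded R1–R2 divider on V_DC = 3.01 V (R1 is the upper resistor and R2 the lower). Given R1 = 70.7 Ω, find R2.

Required fraction k = V_out/V_DC = 0.6346.
So R2 = R1 · V_out/(V_DC − V_out) = 70.7 × 1.91/(3.01 − 1.91) = 70.7 × 1.736 = 122.8 Ω.

R2 ≈ 123 Ω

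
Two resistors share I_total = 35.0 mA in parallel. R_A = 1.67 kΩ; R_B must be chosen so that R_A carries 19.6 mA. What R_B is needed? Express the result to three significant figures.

R_B ≈ 2.13 kΩ

Two-branch current divider: I_A = I_total · R_B/(R_A + R_B).
19.6/35.0 = R_B/(R_A + R_B) → R_B = R_A · (0.5600)/(1 − 0.5600) = 1.67 × 1.273 = 2.125 kΩ.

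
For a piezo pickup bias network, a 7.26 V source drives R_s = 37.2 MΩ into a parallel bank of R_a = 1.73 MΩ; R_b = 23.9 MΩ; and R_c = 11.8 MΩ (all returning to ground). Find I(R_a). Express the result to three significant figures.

Combine the parallel branches: R_p = (1/1.73 + 1/23.9 + 1/11.8)⁻¹ = 1.419 MΩ.
Node voltage V_A = V_in · R_p/(R_s + R_p) = 7.26 × 0.03675 = 0.2668 V.
I(R_a) = V_A / R_a = 0.2668/1.73 = 0.1542 µA.

I ≈ 0.154 µA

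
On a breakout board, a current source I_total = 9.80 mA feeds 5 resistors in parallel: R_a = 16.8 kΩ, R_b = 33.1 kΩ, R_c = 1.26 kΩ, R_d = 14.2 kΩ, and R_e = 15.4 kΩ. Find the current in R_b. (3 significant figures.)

Conductances: ΣG = 1/16.8 + 1/33.1 + 1/1.26 + 1/14.2 + 1/15.4 = 1.019 (1/kΩ).
Current divider: I(R_b) = I_total · G_k/ΣG = 9.80 × (0.03021/1.019) = 9.80 × 0.02966 = 0.2906 mA.

I ≈ 0.291 mA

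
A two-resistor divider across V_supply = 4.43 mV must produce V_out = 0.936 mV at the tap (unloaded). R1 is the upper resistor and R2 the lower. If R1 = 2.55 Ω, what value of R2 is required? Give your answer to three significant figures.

The divider ratio is R2/(R1+R2) = 0.936/4.43 = 0.2113.
R2 = R1 · 0.2113/(1 − 0.2113) = 0.6831 Ω.

R2 ≈ 0.683 Ω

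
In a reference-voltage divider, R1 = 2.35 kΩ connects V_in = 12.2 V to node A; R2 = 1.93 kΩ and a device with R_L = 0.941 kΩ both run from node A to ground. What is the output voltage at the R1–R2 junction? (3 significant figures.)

R2 ‖ R_L = (1.93 × 0.941)/(1.93 + 0.941) = 0.6326 kΩ.
Now apply the divider: V_out = 12.2 × 0.2121 = 2.588 V.
(Unloaded it would be 5.50 V; the load pulls it down.)

V_out ≈ 2.59 V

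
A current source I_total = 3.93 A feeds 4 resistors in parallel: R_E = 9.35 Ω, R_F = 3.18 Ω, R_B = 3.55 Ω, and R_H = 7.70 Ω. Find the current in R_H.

ΣG = 1/9.35 + 1/3.18 + 1/3.55 + 1/7.70 = 0.8330.
R_H takes the fraction G_k/ΣG = 0.1299/0.8330 = 0.1559, so I = 3.93 × 0.1559 = 0.6127 A.

I ≈ 0.613 A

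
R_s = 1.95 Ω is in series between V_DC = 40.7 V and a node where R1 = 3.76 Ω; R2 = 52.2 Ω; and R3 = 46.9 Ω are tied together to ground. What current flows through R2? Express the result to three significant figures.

I ≈ 0.488 A

Combine the parallel branches: R_p = (1/3.76 + 1/52.2 + 1/46.9)⁻¹ = 3.263 Ω.
V_A = 40.7 × 3.263/5.213 = 25.48 V.
I(R2) = V_A / R2 = 25.48/52.2 = 0.4881 A.
(Equivalently: I_total = 7.807 A, then current-divider fraction G_k/ΣG = 0.06252.)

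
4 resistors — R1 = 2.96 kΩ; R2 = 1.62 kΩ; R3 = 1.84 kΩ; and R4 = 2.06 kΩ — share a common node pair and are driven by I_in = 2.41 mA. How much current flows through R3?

I ≈ 0.660 mA

ΣG = 1/2.96 + 1/1.62 + 1/1.84 + 1/2.06 = 1.984.
Current divider: I(R3) = I_in · G_k/ΣG = 2.41 × (0.5435/1.984) = 2.41 × 0.2739 = 0.6602 mA.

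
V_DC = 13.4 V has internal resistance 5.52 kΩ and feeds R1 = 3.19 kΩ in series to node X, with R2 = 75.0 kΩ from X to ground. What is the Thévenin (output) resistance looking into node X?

R_th ≈ 7.80 kΩ

R1' = 5.52 + 3.19 = 8.710 kΩ (source resistance + R1).
Looking into X with the source shorted: R_th = R1'·R2/(R1'+R2) = 8.710 × 75.0/83.71 = 7.804 kΩ.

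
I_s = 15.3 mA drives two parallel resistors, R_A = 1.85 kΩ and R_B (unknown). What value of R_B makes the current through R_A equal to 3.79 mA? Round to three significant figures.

R_B ≈ 0.609 kΩ

The fraction through R_A equals R_B/(R_A+R_B).
3.79/15.3 = R_B/(R_A + R_B) → R_B = R_A · (0.2477)/(1 − 0.2477) = 1.85 × 0.3293 = 0.6092 kΩ.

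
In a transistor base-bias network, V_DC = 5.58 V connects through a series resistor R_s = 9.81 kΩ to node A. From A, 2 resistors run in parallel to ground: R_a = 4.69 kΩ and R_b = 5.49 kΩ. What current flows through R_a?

I ≈ 0.244 mA

Combine the parallel branches: R_p = (1/4.69 + 1/5.49)⁻¹ = 2.529 kΩ.
Node voltage V_A = V_DC · R_p/(R_s + R_p) = 5.58 × 0.2050 = 1.144 V.
Branch current I = V_A/R_a = 1.144/4.69 = 0.2439 mA.
(Check via current divider: I_total = 0.4522 mA; share G_k/ΣG = 0.5393 → same result.)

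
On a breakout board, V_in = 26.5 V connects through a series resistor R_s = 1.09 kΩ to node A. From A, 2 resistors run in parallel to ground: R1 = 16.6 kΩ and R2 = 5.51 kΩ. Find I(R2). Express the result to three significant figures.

I ≈ 3.81 mA

Equivalent of the parallel group: R_p = 4.137 kΩ.
Node voltage V_A = V_in · R_p/(R_s + R_p) = 26.5 × 0.7915 = 20.97 V.
Branch current I = V_A/R2 = 20.97/5.51 = 3.806 mA.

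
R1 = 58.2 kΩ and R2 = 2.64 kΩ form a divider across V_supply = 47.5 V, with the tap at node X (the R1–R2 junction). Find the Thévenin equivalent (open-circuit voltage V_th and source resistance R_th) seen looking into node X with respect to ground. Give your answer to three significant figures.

V_th ≈ 2.06 V, R_th ≈ 2.53 kΩ

Open-circuit (no load on X): V_th = V_supply · R2/(R1 + R2) = 47.5 × 2.64/(58.20 + 2.64) = 2.061 V.
Zeroing V_supply shorts the top of R1 to ground, so R_th = R1 ‖ R2 = 2.525 kΩ.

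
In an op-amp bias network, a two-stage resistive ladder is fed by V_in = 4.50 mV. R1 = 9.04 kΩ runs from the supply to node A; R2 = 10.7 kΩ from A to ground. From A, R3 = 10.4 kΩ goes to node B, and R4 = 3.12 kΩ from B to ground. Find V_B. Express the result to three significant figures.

Node A sees R2 in parallel with the series input of stage 2, R3 + R4 = 13.52 kΩ.
Effective lower resistance at A: R2 ‖ 13.52 = 5.973 kΩ.
First divider: V_A = V_in · 5.973/(9.04 + 5.973) = 1.790 mV.
Stage 2 is unloaded, so V_B = V_A · R4/(R3+R4) = 1.790 × 3.12/13.52 = 0.4132 mV.

V_B ≈ 0.413 mV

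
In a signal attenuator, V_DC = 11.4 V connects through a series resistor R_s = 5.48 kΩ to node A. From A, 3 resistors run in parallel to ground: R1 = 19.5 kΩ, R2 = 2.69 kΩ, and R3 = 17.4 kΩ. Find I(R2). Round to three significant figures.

Equivalent of the parallel group: R_p = 2.081 kΩ.
V_A by voltage divider: V_A = 11.4 × 2.081/(5.48 + 2.081) = 3.138 V.
I(R2) = V_A / R2 = 3.138/2.69 = 1.166 mA.
(Equivalently: I_total = 1.508 mA, then current-divider fraction G_k/ΣG = 0.7737.)

I ≈ 1.17 mA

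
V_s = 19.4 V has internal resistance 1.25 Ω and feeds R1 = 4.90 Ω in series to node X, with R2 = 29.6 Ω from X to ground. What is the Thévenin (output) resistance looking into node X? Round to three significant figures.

R1' = 1.25 + 4.90 = 6.150 Ω (source resistance + R1).
Looking into X with the source shorted: R_th = R1'·R2/(R1'+R2) = 6.150 × 29.6/35.75 = 5.092 Ω.

R_th ≈ 5.09 Ω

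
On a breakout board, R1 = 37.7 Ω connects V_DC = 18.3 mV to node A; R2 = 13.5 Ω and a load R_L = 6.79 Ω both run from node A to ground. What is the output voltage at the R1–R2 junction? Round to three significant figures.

V_out ≈ 1.96 mV

R2 ‖ R_L = (13.5 × 6.79)/(13.5 + 6.79) = 4.518 Ω.
Then V_out = V_DC · R2'/(R1 + R2') = 18.3 × 4.518/42.22 = 1.958 mV.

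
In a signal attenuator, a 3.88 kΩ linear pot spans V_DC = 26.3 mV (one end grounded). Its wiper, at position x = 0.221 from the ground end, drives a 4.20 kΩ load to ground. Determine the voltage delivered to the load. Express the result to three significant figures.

Split the track: R_lower = x·R_p = 0.8575 kΩ, R_upper = (1−x)·R_p = 3.023 kΩ.
(x·R_p) ‖ R_L = 0.7121 kΩ.
Then V_out = V_DC · 0.7121/(3.023 + 0.7121) = 5.015 mV.

V_out ≈ 5.01 mV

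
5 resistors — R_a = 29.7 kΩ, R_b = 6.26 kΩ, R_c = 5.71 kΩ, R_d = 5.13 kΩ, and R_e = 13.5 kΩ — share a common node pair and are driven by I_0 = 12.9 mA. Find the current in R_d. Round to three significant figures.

Total conductance ΣG = 1/29.7 + 1/6.26 + 1/5.71 + 1/5.13 + 1/13.5 = 0.6376 (units of 1/kΩ).
By the current-divider rule, I = I_0 · G_k/ΣG = 12.9 × 0.3058 = 3.944 mA.

I ≈ 3.94 mA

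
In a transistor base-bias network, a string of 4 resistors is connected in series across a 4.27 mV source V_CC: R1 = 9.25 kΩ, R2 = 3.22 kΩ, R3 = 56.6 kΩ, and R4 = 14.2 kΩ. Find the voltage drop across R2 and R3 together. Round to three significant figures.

V ≈ 3.07 mV

Series total: ΣR = 9.25 + 3.22 + 56.6 + 14.2 = 83.27 kΩ.
R_{R2..R3} = 3.22 + 56.6 = 59.82 kΩ.
V = V_CC · R/ΣR = 4.27 × 0.7184 = 3.068 mV.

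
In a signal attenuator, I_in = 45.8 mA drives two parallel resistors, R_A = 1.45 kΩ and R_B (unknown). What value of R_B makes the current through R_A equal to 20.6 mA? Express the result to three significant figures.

R_B ≈ 1.19 kΩ

In a two-way split, I_A/I_in = R_B/(R_A + R_B).
With f = 0.4498, R_B = R_A · f/(1−f) = 1.45 × 0.8175 = 1.185 kΩ.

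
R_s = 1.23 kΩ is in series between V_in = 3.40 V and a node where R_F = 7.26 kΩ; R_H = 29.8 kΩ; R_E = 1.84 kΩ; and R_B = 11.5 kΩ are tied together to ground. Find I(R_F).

I ≈ 0.236 mA

Combine the parallel branches: R_p = (1/7.26 + 1/29.8 + 1/1.84 + 1/11.5)⁻¹ = 1.247 kΩ.
Node voltage V_A = V_in · R_p/(R_s + R_p) = 3.40 × 0.5035 = 1.712 V.
I(R_F) = V_A / R_F = 1.712/7.26 = 0.2358 mA.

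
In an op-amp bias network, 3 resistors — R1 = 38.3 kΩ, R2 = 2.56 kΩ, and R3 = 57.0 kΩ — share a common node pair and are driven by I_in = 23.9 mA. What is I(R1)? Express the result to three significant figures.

ΣG = 1/38.3 + 1/2.56 + 1/57.0 = 0.4343.
By the current-divider rule, I = I_in · G_k/ΣG = 23.9 × 0.06012 = 1.437 mA.

I ≈ 1.44 mA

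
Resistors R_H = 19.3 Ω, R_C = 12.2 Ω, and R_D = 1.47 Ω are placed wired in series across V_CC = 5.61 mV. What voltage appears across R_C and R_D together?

V ≈ 2.33 mV

ΣR = 19.3 + 12.2 + 1.47 = 32.97 Ω.
R_{R_C..R_D} = 12.2 + 1.47 = 13.67 Ω.
V = V_CC · R/ΣR = 5.61 × 0.4146 = 2.326 mV.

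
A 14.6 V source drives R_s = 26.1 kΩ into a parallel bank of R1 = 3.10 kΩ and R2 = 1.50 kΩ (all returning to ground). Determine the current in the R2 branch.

I ≈ 0.363 mA

Equivalent of the parallel group: R_p = 1.011 kΩ.
V_A = 14.6 × 1.011/27.11 = 0.5444 V.
I(R2) = V_A / R2 = 0.5444/1.50 = 0.3629 mA.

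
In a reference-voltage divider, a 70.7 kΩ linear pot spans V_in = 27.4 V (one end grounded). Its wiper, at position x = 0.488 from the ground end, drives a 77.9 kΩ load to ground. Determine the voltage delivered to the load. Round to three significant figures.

V_out ≈ 10.9 V

Lower segment x·R_p = 34.50 kΩ; upper segment (1−x)·R_p = 36.20 kΩ.
R_L loads the lower segment: effective lower R = 23.91 kΩ.
Then V_out = V_in · 23.91/(36.20 + 23.91) = 10.90 V.
(Unloaded: V_out = x·V_in = 13.4 V.)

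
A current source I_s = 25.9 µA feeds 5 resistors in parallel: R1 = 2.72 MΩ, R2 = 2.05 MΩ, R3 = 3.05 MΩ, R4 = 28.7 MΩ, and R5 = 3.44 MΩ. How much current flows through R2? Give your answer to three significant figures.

I ≈ 8.37 µA

ΣG = 1/2.72 + 1/2.05 + 1/3.05 + 1/28.7 + 1/3.44 = 1.509.
R2 takes the fraction G_k/ΣG = 0.4878/1.509 = 0.3233, so I = 25.9 × 0.3233 = 8.373 µA.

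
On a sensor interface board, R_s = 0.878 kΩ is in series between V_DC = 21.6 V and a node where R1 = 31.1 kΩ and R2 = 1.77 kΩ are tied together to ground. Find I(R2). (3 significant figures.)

Equivalent of the parallel group: R_p = 1.675 kΩ.
V_A = 21.6 × 1.675/2.553 = 14.17 V.
Branch current I = V_A/R2 = 14.17/1.77 = 8.006 mA.
(Equivalently: I_total = 8.462 mA, then current-divider fraction G_k/ΣG = 0.9462.)

I ≈ 8.01 mA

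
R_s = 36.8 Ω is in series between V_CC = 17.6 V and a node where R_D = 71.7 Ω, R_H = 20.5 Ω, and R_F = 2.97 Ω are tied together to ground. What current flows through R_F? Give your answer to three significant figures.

Combine the parallel branches: R_p = (1/71.7 + 1/20.5 + 1/2.97)⁻¹ = 2.504 Ω.
V_A by voltage divider: V_A = 17.6 × 2.504/(36.8 + 2.504) = 1.121 V.
Branch current I = V_A/R_F = 1.121/2.97 = 0.3775 A.

I ≈ 0.377 A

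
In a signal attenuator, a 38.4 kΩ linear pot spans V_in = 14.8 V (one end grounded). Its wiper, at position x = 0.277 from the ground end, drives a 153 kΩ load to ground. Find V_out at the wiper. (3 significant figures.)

The pot divides into 27.76 kΩ above the wiper and 10.64 kΩ below.
(x·R_p) ‖ R_L = 9.945 kΩ.
Loaded-divider output: V_out = 14.8 × 0.2637 = 3.903 V.

V_out ≈ 3.90 V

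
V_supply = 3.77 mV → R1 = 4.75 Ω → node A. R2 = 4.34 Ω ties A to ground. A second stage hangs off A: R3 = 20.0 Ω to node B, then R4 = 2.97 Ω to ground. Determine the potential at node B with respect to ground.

V_B ≈ 0.212 mV

Node A sees R2 in parallel with the series input of stage 2, R3 + R4 = 22.97 Ω.
R2 ‖ (R3+R4) = 3.650 Ω.
V_A = 3.77 × 3.650/(4.75 + 3.650) = 1.638 mV.
Stage 2 is unloaded, so V_B = V_A · R4/(R3+R4) = 1.638 × 2.97/22.97 = 0.2118 mV.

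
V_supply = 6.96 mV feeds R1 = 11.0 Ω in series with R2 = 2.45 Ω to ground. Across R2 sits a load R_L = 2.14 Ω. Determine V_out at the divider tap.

The load sits in parallel with R2, giving an effective lower resistance R2' = R2·R_L/(R2+R_L) = 1.142 Ω.
Voltage divider with the loaded lower leg: V_out = 6.96 × 1.142/(11.0 + 1.142) = 6.96 × 0.09407 = 0.6548 mV.

V_out ≈ 0.655 mV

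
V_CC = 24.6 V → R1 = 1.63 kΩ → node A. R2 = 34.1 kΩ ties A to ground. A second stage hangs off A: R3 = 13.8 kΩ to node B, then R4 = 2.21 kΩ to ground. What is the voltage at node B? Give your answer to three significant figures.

Node A sees R2 in parallel with the series input of stage 2, R3 + R4 = 16.01 kΩ.
R2 ‖ (R3+R4) = 10.89 kΩ.
First divider: V_A = V_CC · 10.89/(1.63 + 10.89) = 21.40 V.
V_B = V_A × 0.1380 = 2.954 V.

V_B ≈ 2.95 V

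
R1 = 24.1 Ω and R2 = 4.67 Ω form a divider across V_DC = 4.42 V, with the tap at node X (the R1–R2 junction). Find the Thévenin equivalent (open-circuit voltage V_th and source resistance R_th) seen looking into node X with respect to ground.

V_th ≈ 0.717 V, R_th ≈ 3.91 Ω

Open-circuit (no load on X): V_th = V_DC · R2/(R1 + R2) = 4.42 × 4.67/(24.10 + 4.67) = 0.7175 V.
With V_DC suppressed (replaced by a short), R_th = R1 ‖ R2 = (24.10 × 4.67)/(24.10 + 4.67) = 3.912 Ω.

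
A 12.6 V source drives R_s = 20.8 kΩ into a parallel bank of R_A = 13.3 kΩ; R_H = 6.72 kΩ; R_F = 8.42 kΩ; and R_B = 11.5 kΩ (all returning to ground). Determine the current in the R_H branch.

I ≈ 0.189 mA

Equivalent of the parallel group: R_p = 2.327 kΩ.
V_A = 12.6 × 2.327/23.13 = 1.268 V.
Branch current I = V_A/R_H = 1.268/6.72 = 0.1887 mA.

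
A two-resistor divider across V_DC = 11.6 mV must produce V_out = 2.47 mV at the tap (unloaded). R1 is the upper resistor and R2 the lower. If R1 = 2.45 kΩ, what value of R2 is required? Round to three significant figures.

Required fraction k = V_out/V_DC = 0.2129.
R2 = R1 · 0.2129/(1 − 0.2129) = 0.6628 kΩ.

R2 ≈ 0.663 kΩ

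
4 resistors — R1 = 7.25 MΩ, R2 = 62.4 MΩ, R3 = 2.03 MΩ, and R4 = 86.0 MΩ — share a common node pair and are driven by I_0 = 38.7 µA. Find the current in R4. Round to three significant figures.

Conductances: ΣG = 1/7.25 + 1/62.4 + 1/2.03 + 1/86.0 = 0.6582 (1/MΩ).
Current divider: I(R4) = I_0 · G_k/ΣG = 38.7 × (0.01163/0.6582) = 38.7 × 0.01767 = 0.6837 µA.

I ≈ 0.684 µA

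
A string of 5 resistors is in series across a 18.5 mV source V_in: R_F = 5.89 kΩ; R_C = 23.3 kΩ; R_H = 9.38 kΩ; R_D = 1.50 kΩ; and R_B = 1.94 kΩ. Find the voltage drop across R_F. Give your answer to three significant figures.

ΣR = 5.89 + 23.3 + 9.38 + 1.50 + 1.94 = 42.01 kΩ.
By the voltage-divider rule, V = 18.5 × 5.890/42.01 = 2.594 mV.

V ≈ 2.59 mV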